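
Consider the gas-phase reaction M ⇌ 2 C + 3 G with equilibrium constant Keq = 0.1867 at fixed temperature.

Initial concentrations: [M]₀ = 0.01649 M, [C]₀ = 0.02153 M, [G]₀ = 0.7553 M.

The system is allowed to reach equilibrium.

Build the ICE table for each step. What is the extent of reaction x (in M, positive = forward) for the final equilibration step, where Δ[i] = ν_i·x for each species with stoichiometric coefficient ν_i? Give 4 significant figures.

Q₀ = 0.01211 vs Keq = 0.1867 ⇒ Q<K, forward
Step 1:
                   M          C          G
  Initial    0.01649    0.02153     0.7553
  Change    -0.01134    0.02268    0.03402
  Equil     0.005149    0.04421     0.7893
  solve Keq expr → x = 0.01134; check Q = 0.1867

x = 0.01134 M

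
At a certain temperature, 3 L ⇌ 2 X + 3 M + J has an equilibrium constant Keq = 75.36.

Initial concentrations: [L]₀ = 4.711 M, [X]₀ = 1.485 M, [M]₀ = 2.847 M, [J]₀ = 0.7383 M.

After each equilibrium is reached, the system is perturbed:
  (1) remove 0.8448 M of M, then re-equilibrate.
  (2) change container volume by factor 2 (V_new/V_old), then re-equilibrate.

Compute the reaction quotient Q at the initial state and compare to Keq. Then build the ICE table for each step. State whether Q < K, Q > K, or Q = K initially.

Q₀ = 0.3593; Q < K (proceeds forward)

Q₀ = 0.3593 vs Keq = 75.36 ⇒ Q<K, forward
Step 1:
                  L         X         M         J
  I           4.711     1.485     2.847    0.7383
  C          -2.068     1.379     2.068    0.6895
  E           2.643     2.864     4.915     1.428
  solve Keq expr → x = 0.6895; check Q = 75.36
Then remove 0.8448 M of M.
Step 2:
                  L         X         M         J
  I           2.643     2.864     4.071     1.428
  C         -0.2189    0.1459    0.2189   0.07296
  E           2.424      3.01     4.289     1.501
  solve Keq expr → x = 0.07296; check Q = 75.36
Then change container volume by factor 2 (V_new/V_old).
Step 3:
                  L         X         M         J
  I           1.212     1.505     2.145    0.7504
  C          -0.379    0.2527     0.379    0.1263
  E          0.8328     1.758     2.524    0.8767
  solve Keq expr → x = 0.1263; check Q = 75.36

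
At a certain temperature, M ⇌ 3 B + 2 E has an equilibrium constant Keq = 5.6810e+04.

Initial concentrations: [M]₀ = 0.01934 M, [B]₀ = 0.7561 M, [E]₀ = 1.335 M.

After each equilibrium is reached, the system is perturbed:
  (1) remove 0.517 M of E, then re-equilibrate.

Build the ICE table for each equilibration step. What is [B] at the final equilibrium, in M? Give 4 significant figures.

Q₀ = 39.83 vs Keq = 5.6810e+04 ⇒ Q<K, forward
Step 1:
                   M          B          E
  init       0.01934     0.7561      1.335
  Δ         -0.01932    0.05797    0.03864
  eq      1.7919e-05     0.8141      1.374
  solve Keq expr → x = 0.01932; check Q = 5.6810e+04
Then remove 0.517 M of E.
Step 2:
                   M          B          E
  init    1.7919e-05     0.8141     0.8566
  Δ       -1.0949e-05 3.2846e-05 2.1897e-05
  eq      6.9700e-06     0.8141     0.8567
  solve Keq expr → x = 1.0949e-05; check Q = 5.6810e+04

[B]_eq = 0.8141 M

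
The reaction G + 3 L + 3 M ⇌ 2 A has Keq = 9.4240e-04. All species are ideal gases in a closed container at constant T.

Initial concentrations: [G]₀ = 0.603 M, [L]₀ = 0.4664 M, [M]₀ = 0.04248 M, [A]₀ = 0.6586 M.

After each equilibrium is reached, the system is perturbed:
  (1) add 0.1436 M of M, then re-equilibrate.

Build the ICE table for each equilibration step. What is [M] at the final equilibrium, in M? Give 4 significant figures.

[M]_eq = 1.093 M

Q₀ = 9.2490e+04 vs Keq = 9.4240e-04 ⇒ Q>K, reverse
Step 1:
                  G         L         M         A
  init        0.603    0.4664   0.04248    0.6586
  Δ          0.3067    0.9202    0.9202   -0.6134
  eq         0.9097     1.387    0.9627   0.04515
  solve Keq expr → x = -0.3067; check Q = 9.4240e-04
Then add 0.1436 M of M.
Step 2:
                  G         L         M         A
  init       0.9097     1.387     1.106   0.04515
  Δ       -0.004305  -0.01292  -0.01292   0.00861
  eq         0.9054     1.374     1.093   0.05376
  solve Keq expr → x = 0.004305; check Q = 9.4240e-04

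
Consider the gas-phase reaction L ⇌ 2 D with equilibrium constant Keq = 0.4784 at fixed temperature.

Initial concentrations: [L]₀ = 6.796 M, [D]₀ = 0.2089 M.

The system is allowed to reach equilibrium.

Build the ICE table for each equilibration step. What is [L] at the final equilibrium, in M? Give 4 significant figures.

Q₀ = 0.006421 vs Keq = 0.4784 ⇒ Q<K, forward
Step 1:
                  L         D
  init        6.796    0.2089
  Δ         -0.7462     1.492
  eq           6.05     1.701
  solve Keq expr → x = 0.7462; check Q = 0.4784

[L]_eq = 6.05 M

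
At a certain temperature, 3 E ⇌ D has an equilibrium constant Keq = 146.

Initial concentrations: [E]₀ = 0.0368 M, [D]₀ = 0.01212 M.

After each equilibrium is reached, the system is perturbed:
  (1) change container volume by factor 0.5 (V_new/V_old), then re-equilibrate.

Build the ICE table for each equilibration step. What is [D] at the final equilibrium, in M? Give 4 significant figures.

Q₀ = 243.2 vs Keq = 146 ⇒ Q>K, reverse
Step 1:
                    E           D
  Initial      0.0368     0.01212
  Change     0.004808   -0.001603
  Equil       0.04161     0.01052
  solve Keq expr → x = -0.001603; check Q = 146
Then change container volume by factor 0.5 (V_new/V_old).
Step 2:
                    E           D
  Initial     0.08322     0.02103
  Change     -0.02469    0.008231
  Equil       0.05852     0.02927
  solve Keq expr → x = 0.008231; check Q = 146

[D]_eq = 0.02927 M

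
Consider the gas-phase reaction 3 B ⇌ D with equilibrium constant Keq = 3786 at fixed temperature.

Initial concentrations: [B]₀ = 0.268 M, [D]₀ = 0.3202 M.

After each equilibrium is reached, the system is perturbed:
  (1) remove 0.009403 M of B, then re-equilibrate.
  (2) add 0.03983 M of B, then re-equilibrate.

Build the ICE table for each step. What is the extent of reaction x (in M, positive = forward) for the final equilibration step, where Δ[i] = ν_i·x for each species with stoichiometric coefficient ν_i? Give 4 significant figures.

x = 0.0131 M

Q₀ = 16.63 vs Keq = 3786 ⇒ Q<K, forward
Step 1:
                    B           D
  I             0.268      0.3202
  C            -0.221     0.07366
  E           0.04703      0.3939
  solve Keq expr → x = 0.07366; check Q = 3786
Then remove 0.009403 M of B.
Step 2:
                    B           D
  I           0.03763      0.3939
  C           0.00928   -0.003093
  E           0.04691      0.3908
  solve Keq expr → x = -0.003093; check Q = 3786
Then add 0.03983 M of B.
Step 3:
                    B           D
  I           0.08674      0.3908
  C          -0.03931      0.0131
  E           0.04743      0.4039
  solve Keq expr → x = 0.0131; check Q = 3786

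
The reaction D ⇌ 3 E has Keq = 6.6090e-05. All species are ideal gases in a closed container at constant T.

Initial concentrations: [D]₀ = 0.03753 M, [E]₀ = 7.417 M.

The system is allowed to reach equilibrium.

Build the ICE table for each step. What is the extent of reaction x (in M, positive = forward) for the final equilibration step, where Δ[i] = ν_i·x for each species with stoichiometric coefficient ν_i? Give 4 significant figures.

Q₀ = 1.0872e+04 vs Keq = 6.6090e-05 ⇒ Q>K, reverse
Step 1:
                   D          E
  init       0.03753      7.417
  Δ            2.454     -7.362
  eq           2.492    0.05481
  solve Keq expr → x = -2.454; check Q = 6.6090e-05

x = -2.454 M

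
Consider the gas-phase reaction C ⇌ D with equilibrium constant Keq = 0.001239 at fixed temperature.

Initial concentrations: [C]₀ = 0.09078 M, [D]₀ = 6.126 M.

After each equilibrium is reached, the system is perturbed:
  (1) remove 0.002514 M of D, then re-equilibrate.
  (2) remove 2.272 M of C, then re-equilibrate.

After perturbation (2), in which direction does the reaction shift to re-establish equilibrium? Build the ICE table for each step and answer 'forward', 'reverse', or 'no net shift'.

Q₀ = 67.48 vs Keq = 0.001239 ⇒ Q>K, reverse
Step 1:
                    C           D
  Initial     0.09078       6.126
  Change        6.118      -6.118
  Equil         6.209    0.007693
  solve Keq expr → x = -6.118; check Q = 0.001239
Then remove 0.002514 M of D.
Step 2:
                    C           D
  Initial       6.209    0.005179
  Change    -0.002511    0.002511
  Equil         6.207     0.00769
  solve Keq expr → x = 0.002511; check Q = 0.001239
Then remove 2.272 M of C.
Step 3:
                    C           D
  Initial       3.935     0.00769
  Change     0.002812   -0.002812
  Equil         3.937    0.004878
  solve Keq expr → x = -0.002812; check Q = 0.001239

Direction: reverse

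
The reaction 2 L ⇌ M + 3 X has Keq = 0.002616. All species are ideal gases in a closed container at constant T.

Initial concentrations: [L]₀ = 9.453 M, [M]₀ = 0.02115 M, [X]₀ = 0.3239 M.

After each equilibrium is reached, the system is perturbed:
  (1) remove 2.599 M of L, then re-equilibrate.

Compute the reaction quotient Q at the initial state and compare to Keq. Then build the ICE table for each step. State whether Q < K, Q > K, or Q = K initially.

Q₀ = 8.0427e-06; Q < K (proceeds forward)

Q₀ = 8.0427e-06 vs Keq = 0.002616 ⇒ Q<K, forward
Step 1:
                   L          M          X
  I            9.453    0.02115     0.3239
  C          -0.4288     0.2144     0.6432
  E            9.024     0.2355     0.9671
  solve Keq expr → x = 0.2144; check Q = 0.002616
Then remove 2.599 M of L.
Step 2:
                   L          M          X
  I            6.425     0.2355     0.9671
  C          0.08862   -0.04431    -0.1329
  E            6.514     0.1912     0.8342
  solve Keq expr → x = -0.04431; check Q = 0.002616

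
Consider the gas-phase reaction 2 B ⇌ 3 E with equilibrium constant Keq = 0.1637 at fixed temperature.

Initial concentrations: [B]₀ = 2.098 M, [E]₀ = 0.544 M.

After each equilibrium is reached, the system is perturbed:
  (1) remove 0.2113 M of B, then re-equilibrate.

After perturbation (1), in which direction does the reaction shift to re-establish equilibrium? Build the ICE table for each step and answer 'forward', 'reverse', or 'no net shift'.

Q₀ = 0.03658 vs Keq = 0.1637 ⇒ Q<K, forward
Step 1:
                   B          E
  init         2.098      0.544
  Δ           -0.197     0.2955
  eq           1.901     0.8395
  solve Keq expr → x = 0.09849; check Q = 0.1637
Then remove 0.2113 M of B.
Step 2:
                   B          E
  init          1.69     0.8395
  Δ          0.03513    -0.0527
  eq           1.725     0.7868
  solve Keq expr → x = -0.01757; check Q = 0.1637

Direction: reverse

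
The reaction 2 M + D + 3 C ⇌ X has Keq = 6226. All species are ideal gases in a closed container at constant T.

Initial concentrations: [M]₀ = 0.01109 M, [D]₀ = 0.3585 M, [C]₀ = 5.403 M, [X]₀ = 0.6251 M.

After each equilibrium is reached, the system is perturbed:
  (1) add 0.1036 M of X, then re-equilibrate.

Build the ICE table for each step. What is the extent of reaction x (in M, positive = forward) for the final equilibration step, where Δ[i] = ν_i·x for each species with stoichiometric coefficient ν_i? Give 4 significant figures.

x = -5.3370e-05 M

Q₀ = 89.89 vs Keq = 6226 ⇒ Q<K, forward
Step 1:
                  M         D         C         X
  I         0.01109    0.3585     5.403    0.6251
  C       -0.009738 -0.004869  -0.01461  0.004869
  E        0.001352    0.3536     5.388      0.63
  solve Keq expr → x = 0.004869; check Q = 6226
Then add 0.1036 M of X.
Step 2:
                  M         D         C         X
  I        0.001352    0.3536     5.388    0.7336
  C       1.0674e-04 5.3370e-05 1.6011e-04 -5.3370e-05
  E        0.001459    0.3537     5.389    0.7335
  solve Keq expr → x = -5.3370e-05; check Q = 6226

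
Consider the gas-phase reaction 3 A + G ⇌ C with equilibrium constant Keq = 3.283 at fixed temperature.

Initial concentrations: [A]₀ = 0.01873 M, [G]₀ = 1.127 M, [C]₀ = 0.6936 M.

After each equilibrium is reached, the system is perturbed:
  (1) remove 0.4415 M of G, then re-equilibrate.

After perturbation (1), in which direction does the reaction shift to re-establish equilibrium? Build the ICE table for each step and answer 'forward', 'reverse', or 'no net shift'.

Direction: reverse

Q₀ = 9.3664e+04 vs Keq = 3.283 ⇒ Q>K, reverse
Step 1:
                  A         G         C
  Initial   0.01873     1.127    0.6936
  Change     0.4826    0.1609   -0.1609
  Equil      0.5013     1.288    0.5327
  solve Keq expr → x = -0.1609; check Q = 3.283
Then remove 0.4415 M of G.
Step 2:
                  A         G         C
  Initial    0.5013    0.8464    0.5327
  Change    0.06299     0.021    -0.021
  Equil      0.5643    0.8674    0.5117
  solve Keq expr → x = -0.021; check Q = 3.283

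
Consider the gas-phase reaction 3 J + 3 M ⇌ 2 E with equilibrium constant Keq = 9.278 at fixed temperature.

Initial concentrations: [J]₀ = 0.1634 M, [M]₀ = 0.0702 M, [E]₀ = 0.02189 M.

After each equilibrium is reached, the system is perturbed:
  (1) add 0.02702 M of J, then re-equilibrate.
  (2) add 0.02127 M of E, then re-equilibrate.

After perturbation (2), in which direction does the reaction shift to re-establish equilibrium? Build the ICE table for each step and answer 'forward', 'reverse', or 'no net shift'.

Q₀ = 317.5 vs Keq = 9.278 ⇒ Q>K, reverse
Step 1:
                   J          M          E
  I           0.1634     0.0702    0.02189
  C           0.0225     0.0225     -0.015
  E           0.1859     0.0927   0.006891
  solve Keq expr → x = -0.0075; check Q = 9.278
Then add 0.02702 M of J.
Step 2:
                   J          M          E
  I           0.2129     0.0927   0.006891
  C        -0.001808  -0.001808   0.001205
  E           0.2111    0.09089   0.008096
  solve Keq expr → x = 6.0274e-04; check Q = 9.278
Then add 0.02127 M of E.
Step 3:
                   J          M          E
  I           0.2111    0.09089    0.02937
  C          0.02383    0.02383   -0.01589
  E           0.2349     0.1147    0.01348
  solve Keq expr → x = -0.007944; check Q = 9.278

Direction: reverse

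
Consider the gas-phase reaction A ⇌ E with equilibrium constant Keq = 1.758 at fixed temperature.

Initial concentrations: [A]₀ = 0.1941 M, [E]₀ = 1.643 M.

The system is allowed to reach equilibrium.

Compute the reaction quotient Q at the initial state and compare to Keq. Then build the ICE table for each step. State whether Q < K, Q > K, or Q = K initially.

Q₀ = 8.465 vs Keq = 1.758 ⇒ Q>K, reverse
Step 1:
                  A         E
  Initial    0.1941     1.643
  Change      0.472    -0.472
  Equil      0.6661     1.171
  solve Keq expr → x = -0.472; check Q = 1.758

Q₀ = 8.465; Q > K (proceeds reverse)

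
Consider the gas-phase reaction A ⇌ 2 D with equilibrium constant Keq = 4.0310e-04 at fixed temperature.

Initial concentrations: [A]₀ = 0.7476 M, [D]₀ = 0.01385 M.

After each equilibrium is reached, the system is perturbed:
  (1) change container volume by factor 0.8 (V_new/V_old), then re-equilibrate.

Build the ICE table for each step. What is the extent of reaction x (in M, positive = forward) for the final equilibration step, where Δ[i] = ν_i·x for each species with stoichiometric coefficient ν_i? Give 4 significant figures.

x = -0.001138 M

Q₀ = 2.5658e-04 vs Keq = 4.0310e-04 ⇒ Q<K, forward
Step 1:
                   A          D
  Initial     0.7476    0.01385
  Change   -0.001745   0.003489
  Equil       0.7459    0.01734
  solve Keq expr → x = 0.001745; check Q = 4.0310e-04
Then change container volume by factor 0.8 (V_new/V_old).
Step 2:
                   A          D
  Initial     0.9323    0.02167
  Change    0.001138  -0.002276
  Equil       0.9335     0.0194
  solve Keq expr → x = -0.001138; check Q = 4.0310e-04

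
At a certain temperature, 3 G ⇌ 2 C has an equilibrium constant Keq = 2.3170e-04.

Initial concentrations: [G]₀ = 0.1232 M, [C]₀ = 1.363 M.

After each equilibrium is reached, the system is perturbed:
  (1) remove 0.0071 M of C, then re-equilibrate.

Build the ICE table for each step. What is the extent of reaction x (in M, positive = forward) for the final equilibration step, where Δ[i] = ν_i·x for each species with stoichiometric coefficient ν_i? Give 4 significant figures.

x = 0.003382 M

Q₀ = 993.5 vs Keq = 2.3170e-04 ⇒ Q>K, reverse
Step 1:
                  G         C
  Initial    0.1232     1.363
  Change      1.975    -1.317
  Equil       2.098   0.04627
  solve Keq expr → x = -0.6584; check Q = 2.3170e-04
Then remove 0.0071 M of C.
Step 2:
                  G         C
  Initial     2.098   0.03917
  Change   -0.01015  0.006765
  Equil       2.088   0.04593
  solve Keq expr → x = 0.003382; check Q = 2.3170e-04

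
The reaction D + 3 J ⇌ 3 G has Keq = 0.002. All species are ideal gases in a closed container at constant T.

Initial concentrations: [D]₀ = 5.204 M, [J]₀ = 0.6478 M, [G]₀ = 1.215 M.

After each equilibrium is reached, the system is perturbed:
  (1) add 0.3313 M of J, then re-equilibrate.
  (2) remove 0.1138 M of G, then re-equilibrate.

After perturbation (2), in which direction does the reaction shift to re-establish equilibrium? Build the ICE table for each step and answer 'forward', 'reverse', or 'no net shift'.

Q₀ = 1.268 vs Keq = 0.002 ⇒ Q>K, reverse
Step 1:
                  D         J         G
  Initial     5.204    0.6478     1.215
  Change     0.2921    0.8762   -0.8762
  Equil       5.496     1.524    0.3388
  solve Keq expr → x = -0.2921; check Q = 0.002
Then add 0.3313 M of J.
Step 2:
                  D         J         G
  Initial     5.496     1.855    0.3388
  Change   -0.01996  -0.05987   0.05987
  Equil       5.476     1.795    0.3987
  solve Keq expr → x = 0.01996; check Q = 0.002
Then remove 0.1138 M of G.
Step 3:
                  D         J         G
  Initial     5.476     1.795    0.2849
  Change   -0.03085  -0.09254   0.09254
  Equil       5.445     1.703    0.3774
  solve Keq expr → x = 0.03085; check Q = 0.002

Direction: forward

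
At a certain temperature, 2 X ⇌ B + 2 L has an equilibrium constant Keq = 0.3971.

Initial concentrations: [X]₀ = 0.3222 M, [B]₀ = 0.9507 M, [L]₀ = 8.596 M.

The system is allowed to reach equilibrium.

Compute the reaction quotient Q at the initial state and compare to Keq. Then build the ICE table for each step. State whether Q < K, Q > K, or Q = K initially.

Q₀ = 676.7 vs Keq = 0.3971 ⇒ Q>K, reverse
Step 1:
                  X         B         L
  Initial    0.3222    0.9507     8.596
  Change      1.822   -0.9109    -1.822
  Equil       2.144   0.03978     6.774
  solve Keq expr → x = -0.9109; check Q = 0.3971

Q₀ = 676.7; Q > K (proceeds reverse)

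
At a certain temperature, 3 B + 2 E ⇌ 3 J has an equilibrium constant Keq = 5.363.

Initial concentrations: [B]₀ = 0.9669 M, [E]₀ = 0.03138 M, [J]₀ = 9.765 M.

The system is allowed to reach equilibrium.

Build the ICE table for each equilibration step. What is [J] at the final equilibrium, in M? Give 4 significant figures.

Q₀ = 1.0461e+06 vs Keq = 5.363 ⇒ Q>K, reverse
Step 1:
                    B           E           J
  I            0.9669     0.03138       9.765
  C             2.256       1.504      -2.256
  E             3.223       1.535       7.509
  solve Keq expr → x = -0.7521; check Q = 5.363

[J]_eq = 7.509 M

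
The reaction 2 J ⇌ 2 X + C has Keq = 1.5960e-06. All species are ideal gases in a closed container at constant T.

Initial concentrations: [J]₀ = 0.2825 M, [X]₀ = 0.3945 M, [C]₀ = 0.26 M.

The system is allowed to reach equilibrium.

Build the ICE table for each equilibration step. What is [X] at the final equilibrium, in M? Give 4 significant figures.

Q₀ = 0.507 vs Keq = 1.5960e-06 ⇒ Q>K, reverse
Step 1:
                   J          X          C
  init        0.2825     0.3945       0.26
  Δ           0.3911    -0.3911    -0.1956
  eq          0.6736   0.003353    0.06443
  solve Keq expr → x = -0.1956; check Q = 1.5960e-06

[X]_eq = 0.003353 M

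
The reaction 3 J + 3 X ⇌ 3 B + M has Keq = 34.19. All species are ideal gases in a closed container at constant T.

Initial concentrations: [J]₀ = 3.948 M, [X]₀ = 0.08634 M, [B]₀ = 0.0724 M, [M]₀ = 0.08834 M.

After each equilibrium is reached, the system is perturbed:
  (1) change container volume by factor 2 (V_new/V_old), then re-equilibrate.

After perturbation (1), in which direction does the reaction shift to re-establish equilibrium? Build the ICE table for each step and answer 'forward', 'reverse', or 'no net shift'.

Q₀ = 8.4646e-04 vs Keq = 34.19 ⇒ Q<K, forward
Step 1:
                   J          X          B          M
  init         3.948    0.08634     0.0724    0.08834
  Δ         -0.08042   -0.08042    0.08042    0.02681
  eq           3.868   0.005923     0.1528     0.1151
  solve Keq expr → x = 0.02681; check Q = 34.19
Then change container volume by factor 2 (V_new/V_old).
Step 2:
                   J          X          B          M
  init         1.934   0.002961    0.07641    0.05757
  Δ         0.001621   0.001621  -0.001621 -5.4048e-04
  eq           1.935   0.004583    0.07479    0.05703
  solve Keq expr → x = -5.4048e-04; check Q = 34.19

Direction: reverse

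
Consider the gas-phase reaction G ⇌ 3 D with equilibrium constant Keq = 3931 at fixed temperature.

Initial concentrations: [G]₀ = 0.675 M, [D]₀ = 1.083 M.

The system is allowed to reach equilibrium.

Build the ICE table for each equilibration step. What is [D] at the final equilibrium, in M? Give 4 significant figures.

Q₀ = 1.882 vs Keq = 3931 ⇒ Q<K, forward
Step 1:
                    G           D
  init          0.675       1.083
  Δ           -0.6675       2.003
  eq         0.007473       3.086
  solve Keq expr → x = 0.6675; check Q = 3931

[D]_eq = 3.086 M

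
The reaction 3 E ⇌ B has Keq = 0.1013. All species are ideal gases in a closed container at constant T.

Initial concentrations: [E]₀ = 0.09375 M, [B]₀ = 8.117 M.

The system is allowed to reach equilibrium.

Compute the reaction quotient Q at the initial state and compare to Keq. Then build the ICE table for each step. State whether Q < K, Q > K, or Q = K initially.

Q₀ = 9851 vs Keq = 0.1013 ⇒ Q>K, reverse
Step 1:
                   E          B
  Initial    0.09375      8.117
  Change       3.969     -1.323
  Equil        4.063      6.794
  solve Keq expr → x = -1.323; check Q = 0.1013

Q₀ = 9851; Q > K (proceeds reverse)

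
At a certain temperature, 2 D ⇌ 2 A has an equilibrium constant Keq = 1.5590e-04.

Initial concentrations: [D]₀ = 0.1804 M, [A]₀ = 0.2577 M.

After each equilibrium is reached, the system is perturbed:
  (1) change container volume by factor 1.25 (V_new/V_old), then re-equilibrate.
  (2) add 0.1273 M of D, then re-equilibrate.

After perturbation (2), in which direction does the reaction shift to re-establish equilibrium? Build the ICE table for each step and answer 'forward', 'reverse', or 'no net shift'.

Direction: forward

Q₀ = 2.041 vs Keq = 1.5590e-04 ⇒ Q>K, reverse
Step 1:
                    D           A
  Initial      0.1804      0.2577
  Change       0.2523     -0.2523
  Equil        0.4327    0.005403
  solve Keq expr → x = -0.1261; check Q = 1.5590e-04
Then change container volume by factor 1.25 (V_new/V_old).
Step 2:
                    D           A
  Initial      0.3462    0.004322
  Change            0           0
  Equil        0.3462    0.004322
  solve Keq expr → x = 0; check Q = 1.5590e-04
Then add 0.1273 M of D.
Step 3:
                    D           A
  Initial      0.4735    0.004322
  Change     -0.00157     0.00157
  Equil        0.4719    0.005892
  solve Keq expr → x = 7.8493e-04; check Q = 1.5590e-04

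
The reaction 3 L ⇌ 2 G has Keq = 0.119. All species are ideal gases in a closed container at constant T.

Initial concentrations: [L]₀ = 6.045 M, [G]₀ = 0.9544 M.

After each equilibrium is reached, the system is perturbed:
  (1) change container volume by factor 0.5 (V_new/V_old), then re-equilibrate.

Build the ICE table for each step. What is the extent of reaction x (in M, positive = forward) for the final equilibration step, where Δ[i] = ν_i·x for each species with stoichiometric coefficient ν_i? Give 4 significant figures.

x = 0.3387 M

Q₀ = 0.004124 vs Keq = 0.119 ⇒ Q<K, forward
Step 1:
                    L           G
  Initial       6.045      0.9544
  Change       -2.307       1.538
  Equil         3.738       2.493
  solve Keq expr → x = 0.7691; check Q = 0.119
Then change container volume by factor 0.5 (V_new/V_old).
Step 2:
                    L           G
  Initial       7.475       4.985
  Change       -1.016      0.6774
  Equil         6.459       5.663
  solve Keq expr → x = 0.3387; check Q = 0.119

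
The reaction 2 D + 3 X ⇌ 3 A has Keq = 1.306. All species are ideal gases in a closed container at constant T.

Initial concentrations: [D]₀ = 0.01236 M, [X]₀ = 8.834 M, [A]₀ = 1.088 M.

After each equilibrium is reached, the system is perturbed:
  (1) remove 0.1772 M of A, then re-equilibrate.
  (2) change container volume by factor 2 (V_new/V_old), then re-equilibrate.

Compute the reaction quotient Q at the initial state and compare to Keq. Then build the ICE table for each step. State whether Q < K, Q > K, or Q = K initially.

Q₀ = 12.23 vs Keq = 1.306 ⇒ Q>K, reverse
Step 1:
                  D         X         A
  init      0.01236     8.834     1.088
  Δ         0.02343   0.03514  -0.03514
  eq        0.03579     8.869     1.053
  solve Keq expr → x = -0.01171; check Q = 1.306
Then remove 0.1772 M of A.
Step 2:
                  D         X         A
  init      0.03579     8.869    0.8757
  Δ       -0.008026  -0.01204   0.01204
  eq        0.02776     8.857    0.8877
  solve Keq expr → x = 0.004013; check Q = 1.306
Then change container volume by factor 2 (V_new/V_old).
Step 3:
                  D         X         A
  init      0.01388     4.429    0.4438
  Δ         0.01205   0.01807  -0.01807
  eq        0.02593     4.447    0.4258
  solve Keq expr → x = -0.006023; check Q = 1.306

Q₀ = 12.23; Q > K (proceeds reverse)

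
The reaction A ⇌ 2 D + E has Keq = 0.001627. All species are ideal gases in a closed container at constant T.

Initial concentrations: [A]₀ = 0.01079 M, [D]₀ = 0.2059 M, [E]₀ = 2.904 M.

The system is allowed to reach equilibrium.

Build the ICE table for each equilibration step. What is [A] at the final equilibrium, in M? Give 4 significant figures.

[A]_eq = 0.1098 M

Q₀ = 11.41 vs Keq = 0.001627 ⇒ Q>K, reverse
Step 1:
                   A          D          E
  Initial    0.01079     0.2059      2.904
  Change     0.09896    -0.1979   -0.09896
  Equil       0.1098   0.007979      2.805
  solve Keq expr → x = -0.09896; check Q = 0.001627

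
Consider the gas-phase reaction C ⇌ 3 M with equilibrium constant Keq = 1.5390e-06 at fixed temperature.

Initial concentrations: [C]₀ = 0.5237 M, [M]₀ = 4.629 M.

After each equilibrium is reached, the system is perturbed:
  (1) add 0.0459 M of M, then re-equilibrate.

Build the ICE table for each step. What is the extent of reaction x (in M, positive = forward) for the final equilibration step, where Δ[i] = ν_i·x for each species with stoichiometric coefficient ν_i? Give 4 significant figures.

x = -0.01529 M

Q₀ = 189.4 vs Keq = 1.5390e-06 ⇒ Q>K, reverse
Step 1:
                    C           M
  init         0.5237       4.629
  Δ             1.538      -4.614
  eq            2.062     0.01469
  solve Keq expr → x = -1.538; check Q = 1.5390e-06
Then add 0.0459 M of M.
Step 2:
                    C           M
  init          2.062     0.06059
  Δ           0.01529    -0.04586
  eq            2.077     0.01473
  solve Keq expr → x = -0.01529; check Q = 1.5390e-06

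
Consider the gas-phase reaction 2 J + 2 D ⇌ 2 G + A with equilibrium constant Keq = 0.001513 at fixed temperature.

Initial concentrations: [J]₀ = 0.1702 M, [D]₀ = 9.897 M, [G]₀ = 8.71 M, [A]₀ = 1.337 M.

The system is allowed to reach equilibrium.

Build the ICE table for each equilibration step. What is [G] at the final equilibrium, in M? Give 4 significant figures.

Q₀ = 35.75 vs Keq = 0.001513 ⇒ Q>K, reverse
Step 1:
                   J          D          G          A
  init        0.1702      9.897       8.71      1.337
  Δ            2.579      2.579     -2.579      -1.29
  eq           2.749      12.48      6.131    0.04737
  solve Keq expr → x = -1.29; check Q = 0.001513

[G]_eq = 6.131 M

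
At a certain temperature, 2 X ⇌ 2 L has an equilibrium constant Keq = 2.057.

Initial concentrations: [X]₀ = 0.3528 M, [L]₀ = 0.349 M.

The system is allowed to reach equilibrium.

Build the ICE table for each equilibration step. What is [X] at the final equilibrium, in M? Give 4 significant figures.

[X]_eq = 0.2883 M

Q₀ = 0.9786 vs Keq = 2.057 ⇒ Q<K, forward
Step 1:
                  X         L
  I          0.3528     0.349
  C        -0.06449   0.06449
  E          0.2883    0.4135
  solve Keq expr → x = 0.03225; check Q = 2.057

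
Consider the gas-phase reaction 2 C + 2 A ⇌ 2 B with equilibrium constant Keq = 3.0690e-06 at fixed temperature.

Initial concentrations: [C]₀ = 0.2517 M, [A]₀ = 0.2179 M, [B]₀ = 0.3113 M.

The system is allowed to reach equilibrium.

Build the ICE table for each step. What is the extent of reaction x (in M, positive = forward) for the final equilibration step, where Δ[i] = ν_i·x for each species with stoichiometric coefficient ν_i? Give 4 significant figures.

x = -0.1554 M

Q₀ = 32.22 vs Keq = 3.0690e-06 ⇒ Q>K, reverse
Step 1:
                    C           A           B
  init         0.2517      0.2179      0.3113
  Δ            0.3108      0.3108     -0.3108
  eq           0.5625      0.5287  5.2095e-04
  solve Keq expr → x = -0.1554; check Q = 3.0690e-06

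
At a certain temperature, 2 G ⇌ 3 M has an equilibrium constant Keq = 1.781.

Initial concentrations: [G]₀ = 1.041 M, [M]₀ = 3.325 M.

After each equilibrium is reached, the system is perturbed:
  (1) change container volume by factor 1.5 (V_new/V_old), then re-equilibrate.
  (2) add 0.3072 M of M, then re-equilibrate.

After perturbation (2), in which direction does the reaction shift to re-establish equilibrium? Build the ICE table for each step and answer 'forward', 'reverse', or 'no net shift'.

Direction: reverse

Q₀ = 33.92 vs Keq = 1.781 ⇒ Q>K, reverse
Step 1:
                    G           M
  I             1.041       3.325
  C            0.9414      -1.412
  E             1.982       1.913
  solve Keq expr → x = -0.4707; check Q = 1.781
Then change container volume by factor 1.5 (V_new/V_old).
Step 2:
                    G           M
  I             1.322       1.275
  C          -0.08223      0.1233
  E             1.239       1.399
  solve Keq expr → x = 0.04112; check Q = 1.781
Then add 0.3072 M of M.
Step 3:
                    G           M
  I             1.239       1.706
  C            0.1372     -0.2058
  E             1.377         1.5
  solve Keq expr → x = -0.0686; check Q = 1.781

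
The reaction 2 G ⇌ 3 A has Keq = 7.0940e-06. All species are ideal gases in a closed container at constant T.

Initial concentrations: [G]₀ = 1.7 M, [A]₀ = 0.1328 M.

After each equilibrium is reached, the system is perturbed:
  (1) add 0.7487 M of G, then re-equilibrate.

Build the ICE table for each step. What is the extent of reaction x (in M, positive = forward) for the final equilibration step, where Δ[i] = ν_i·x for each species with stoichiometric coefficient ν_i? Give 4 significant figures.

x = 0.002469 M

Q₀ = 8.1039e-04 vs Keq = 7.0940e-06 ⇒ Q>K, reverse
Step 1:
                   G          A
  I              1.7     0.1328
  C          0.06979    -0.1047
  E             1.77    0.02811
  solve Keq expr → x = -0.0349; check Q = 7.0940e-06
Then add 0.7487 M of G.
Step 2:
                   G          A
  I            2.518    0.02811
  C        -0.004939   0.007408
  E            2.514    0.03552
  solve Keq expr → x = 0.002469; check Q = 7.0940e-06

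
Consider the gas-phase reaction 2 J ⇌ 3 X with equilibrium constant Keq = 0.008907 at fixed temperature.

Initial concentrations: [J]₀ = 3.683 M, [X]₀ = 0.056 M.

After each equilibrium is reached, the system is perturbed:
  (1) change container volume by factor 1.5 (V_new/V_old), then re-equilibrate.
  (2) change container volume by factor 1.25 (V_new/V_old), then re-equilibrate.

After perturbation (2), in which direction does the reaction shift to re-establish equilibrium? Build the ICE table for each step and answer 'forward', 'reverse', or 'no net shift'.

Q₀ = 1.2947e-05 vs Keq = 0.008907 ⇒ Q<K, forward
Step 1:
                  J         X
  Initial     3.683     0.056
  Change    -0.2756    0.4134
  Equil       3.407    0.4694
  solve Keq expr → x = 0.1378; check Q = 0.008907
Then change container volume by factor 1.5 (V_new/V_old).
Step 2:
                  J         X
  Initial     2.272    0.3129
  Change   -0.02821   0.04231
  Equil       2.243    0.3552
  solve Keq expr → x = 0.0141; check Q = 0.008907
Then change container volume by factor 1.25 (V_new/V_old).
Step 3:
                  J         X
  Initial     1.795    0.2842
  Change    -0.0136    0.0204
  Equil       1.781    0.3046
  solve Keq expr → x = 0.006799; check Q = 0.008907

Direction: forward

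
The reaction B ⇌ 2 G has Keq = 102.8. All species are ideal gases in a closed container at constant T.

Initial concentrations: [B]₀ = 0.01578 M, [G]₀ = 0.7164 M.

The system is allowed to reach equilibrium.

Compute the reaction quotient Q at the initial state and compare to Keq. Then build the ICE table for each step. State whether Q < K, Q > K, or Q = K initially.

Q₀ = 32.52 vs Keq = 102.8 ⇒ Q<K, forward
Step 1:
                  B         G
  Initial   0.01578    0.7164
  Change   -0.01049   0.02098
  Equil    0.005289    0.7374
  solve Keq expr → x = 0.01049; check Q = 102.8

Q₀ = 32.52; Q < K (proceeds forward)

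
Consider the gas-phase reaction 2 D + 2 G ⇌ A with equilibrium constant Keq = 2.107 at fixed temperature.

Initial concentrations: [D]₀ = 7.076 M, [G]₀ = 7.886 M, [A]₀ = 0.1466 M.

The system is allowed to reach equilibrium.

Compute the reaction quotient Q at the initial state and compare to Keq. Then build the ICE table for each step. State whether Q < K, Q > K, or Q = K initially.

Q₀ = 4.7081e-05; Q < K (proceeds forward)

Q₀ = 4.7081e-05 vs Keq = 2.107 ⇒ Q<K, forward
Step 1:
                  D         G         A
  Initial     7.076     7.886    0.1466
  Change     -6.292    -6.292     3.146
  Equil      0.7842     1.594     3.293
  solve Keq expr → x = 3.146; check Q = 2.107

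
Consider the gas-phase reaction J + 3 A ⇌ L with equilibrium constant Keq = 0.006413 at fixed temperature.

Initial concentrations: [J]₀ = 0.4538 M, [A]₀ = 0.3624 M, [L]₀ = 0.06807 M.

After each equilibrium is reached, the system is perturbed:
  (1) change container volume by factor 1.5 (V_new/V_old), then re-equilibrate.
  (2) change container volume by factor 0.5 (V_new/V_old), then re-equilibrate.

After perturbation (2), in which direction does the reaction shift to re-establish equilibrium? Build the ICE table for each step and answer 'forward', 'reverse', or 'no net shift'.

Direction: forward

Q₀ = 3.152 vs Keq = 0.006413 ⇒ Q>K, reverse
Step 1:
                    J           A           L
  Initial      0.4538      0.3624     0.06807
  Change      0.06747      0.2024    -0.06747
  Equil        0.5213      0.5648  6.0230e-04
  solve Keq expr → x = -0.06747; check Q = 0.006413
Then change container volume by factor 1.5 (V_new/V_old).
Step 2:
                    J           A           L
  Initial      0.3475      0.3765  4.0153e-04
  Change   2.8166e-04  8.4498e-04 -2.8166e-04
  Equil        0.3478      0.3774  1.1987e-04
  solve Keq expr → x = -2.8166e-04; check Q = 0.006413
Then change container volume by factor 0.5 (V_new/V_old).
Step 3:
                    J           A           L
  Initial      0.6956      0.7548  2.3975e-04
  Change    -0.001637    -0.00491    0.001637
  Equil         0.694      0.7499    0.001876
  solve Keq expr → x = 0.001637; check Q = 0.006413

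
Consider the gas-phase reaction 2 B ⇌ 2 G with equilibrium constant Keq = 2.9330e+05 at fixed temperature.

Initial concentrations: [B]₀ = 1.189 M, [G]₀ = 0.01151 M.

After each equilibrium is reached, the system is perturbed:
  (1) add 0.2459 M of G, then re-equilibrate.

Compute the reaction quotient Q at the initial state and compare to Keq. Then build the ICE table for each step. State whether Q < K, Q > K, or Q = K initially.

Q₀ = 9.3710e-05 vs Keq = 2.9330e+05 ⇒ Q<K, forward
Step 1:
                  B         G
  I           1.189   0.01151
  C          -1.187     1.187
  E        0.002213     1.198
  solve Keq expr → x = 0.5934; check Q = 2.9330e+05
Then add 0.2459 M of G.
Step 2:
                  B         G
  I        0.002213     1.444
  C       4.5321e-04 -4.5321e-04
  E        0.002666     1.444
  solve Keq expr → x = -2.2661e-04; check Q = 2.9330e+05

Q₀ = 9.3710e-05; Q < K (proceeds forward)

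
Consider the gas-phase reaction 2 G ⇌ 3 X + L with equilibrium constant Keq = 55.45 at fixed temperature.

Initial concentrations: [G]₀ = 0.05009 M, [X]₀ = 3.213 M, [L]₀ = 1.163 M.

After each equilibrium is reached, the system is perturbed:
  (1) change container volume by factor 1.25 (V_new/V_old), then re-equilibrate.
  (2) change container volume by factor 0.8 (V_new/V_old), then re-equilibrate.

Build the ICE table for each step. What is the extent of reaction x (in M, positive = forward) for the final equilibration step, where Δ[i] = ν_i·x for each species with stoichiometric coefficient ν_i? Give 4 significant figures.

x = -0.03464 M

Q₀ = 1.5375e+04 vs Keq = 55.45 ⇒ Q>K, reverse
Step 1:
                  G         X         L
  init      0.05009     3.213     1.163
  Δ          0.4661   -0.6991    -0.233
  eq         0.5162     2.514      0.93
  solve Keq expr → x = -0.233; check Q = 55.45
Then change container volume by factor 1.25 (V_new/V_old).
Step 2:
                  G         X         L
  init       0.4129     2.011     0.744
  Δ        -0.05542   0.08313   0.02771
  eq         0.3575     2.094    0.7717
  solve Keq expr → x = 0.02771; check Q = 55.45
Then change container volume by factor 0.8 (V_new/V_old).
Step 3:
                  G         X         L
  init       0.4469     2.618    0.9646
  Δ         0.06927   -0.1039  -0.03464
  eq         0.5162     2.514      0.93
  solve Keq expr → x = -0.03464; check Q = 55.45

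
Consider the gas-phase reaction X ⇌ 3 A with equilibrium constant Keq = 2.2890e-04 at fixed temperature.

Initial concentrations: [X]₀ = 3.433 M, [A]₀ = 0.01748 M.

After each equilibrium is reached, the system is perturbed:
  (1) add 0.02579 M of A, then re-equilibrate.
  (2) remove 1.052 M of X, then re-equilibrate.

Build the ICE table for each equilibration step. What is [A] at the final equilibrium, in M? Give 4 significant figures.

[A]_eq = 0.08154 M

Q₀ = 1.5558e-06 vs Keq = 2.2890e-04 ⇒ Q<K, forward
Step 1:
                  X         A
  init        3.433   0.01748
  Δ        -0.02486   0.07458
  eq          3.408   0.09206
  solve Keq expr → x = 0.02486; check Q = 2.2890e-04
Then add 0.02579 M of A.
Step 2:
                  X         A
  init        3.408    0.1178
  Δ        0.008571  -0.02571
  eq          3.417   0.09213
  solve Keq expr → x = -0.008571; check Q = 2.2890e-04
Then remove 1.052 M of X.
Step 3:
                  X         A
  init        2.365   0.09213
  Δ        0.003532   -0.0106
  eq          2.368   0.08154
  solve Keq expr → x = -0.003532; check Q = 2.2890e-04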